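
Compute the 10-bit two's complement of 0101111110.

Original: 0101111110
Step 1 - Invert all bits: 1010000001
Step 2 - Add 1: 1010000010
Verification: 0101111110 + 1010000010 = 10000000000; discarding the end carry (carry out of the top bit) leaves the 10-bit value 0000000000, as required for x + (-x)



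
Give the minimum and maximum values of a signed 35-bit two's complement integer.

For 35-bit two's complement:
Minimum: -2^34 = -17179869184
Maximum: 2^34 - 1 = 17179869183



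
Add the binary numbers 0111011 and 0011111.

Add column by column from the right: bit + bit + carry-in; write the sum mod 2, carry 1 when the sum is 2 or 3.
carry:  1111110
        0111011
+       0011111
---------------
       01011010
(the carry out of the leftmost column, 0, becomes the leading bit)
Decimal check:
  0111011 = 32 + 16 + 8 + 2 + 1 = 59
  0011111 = 16 + 8 + 4 + 2 + 1 = 31
  59 + 31 = 90, and 01011010 = 64 + 16 + 8 + 2 = 90 ✓



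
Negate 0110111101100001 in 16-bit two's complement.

Original: 0110111101100001
Step 1 - Invert all bits: 1001000010011110
Step 2 - Add 1: 1001000010011111
Verification: 0110111101100001 + 1001000010011111 = 10000000000000000; discarding the end carry (carry out of the top bit) leaves the 16-bit value 0000000000000000, as required for x + (-x)



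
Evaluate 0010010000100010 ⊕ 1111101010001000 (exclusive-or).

XOR: 1 when bits differ
  0010010000100010
^ 1111101010001000
------------------
  1101111010101010
Decimal: 9250 ^ 64136 = 57002



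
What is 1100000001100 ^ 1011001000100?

XOR: 1 when bits differ
  1100000001100
^ 1011001000100
---------------
  0111001001000
Decimal: 6156 ^ 5700 = 3656



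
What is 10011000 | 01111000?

OR: 1 when either bit is 1
  10011000
| 01111000
----------
  11111000
Decimal: 152 | 120 = 248



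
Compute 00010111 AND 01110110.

AND: 1 only when both bits are 1
  00010111
& 01110110
----------
  00010110
Decimal: 23 & 118 = 22



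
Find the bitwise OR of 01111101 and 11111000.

OR: 1 when either bit is 1
  01111101
| 11111000
----------
  11111101
Decimal: 125 | 248 = 253



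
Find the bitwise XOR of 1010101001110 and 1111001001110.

XOR: 1 when bits differ
  1010101001110
^ 1111001001110
---------------
  0101100000000
Decimal: 5454 ^ 7758 = 2816



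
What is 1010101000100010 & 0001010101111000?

AND: 1 only when both bits are 1
  1010101000100010
& 0001010101111000
------------------
  0000000000100000
Decimal: 43554 & 5496 = 32



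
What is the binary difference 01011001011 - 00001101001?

Method 1 - Direct subtraction (column by column from the right: bit − bit − borrow-in; if negative, add 2 and borrow 1 from the next column):
borrow: 00011000000
        01011001011
-       00001101001
-------------------
        01001100010

Method 2 - Add two's complement:
Two's complement of 00001101001: invert → 11110010110, add 1 → 11110010111
  01011001011
+ 11110010111
-------------
 101001100010  (end carry out of the top bit = 1)
Discarding the end carry: 01001100010
Decimal check:
  01011001011 = 512 + 128 + 64 + 8 + 2 + 1 = 715
  00001101001 = 64 + 32 + 8 + 1 = 105
  715 - 105 = 610, and 01001100010 = 512 + 64 + 32 + 2 = 610 ✓



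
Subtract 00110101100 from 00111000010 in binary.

Method 1 - Direct subtraction (column by column from the right: bit − bit − borrow-in; if negative, add 2 and borrow 1 from the next column):
borrow: 00001111000
        00111000010
-       00110101100
-------------------
        00000010110

Method 2 - Add two's complement:
Two's complement of 00110101100: invert → 11001010011, add 1 → 11001010100
  00111000010
+ 11001010100
-------------
 100000010110  (end carry out of the top bit = 1)
Discarding the end carry: 00000010110
Decimal check:
  00111000010 = 256 + 128 + 64 + 2 = 450
  00110101100 = 256 + 128 + 32 + 8 + 4 = 428
  450 - 428 = 22, and 00000010110 = 16 + 4 + 2 = 22 ✓



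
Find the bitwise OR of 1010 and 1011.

OR: 1 when either bit is 1
  1010
| 1011
------
  1011
Decimal: 10 | 11 = 11



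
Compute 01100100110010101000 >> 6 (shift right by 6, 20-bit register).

Original: 01100100110010101000 (decimal 412840)
Shift right by 6 positions
Drop the 6 low bits; fill with zeros on the left
Result: 00000001100100110010 (decimal 6450)
Equivalent: 412840 >> 6 = 412840 ÷ 2^6 = 6450



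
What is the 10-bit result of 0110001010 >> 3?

Original: 0110001010 (decimal 394)
Shift right by 3 positions
Drop the 3 low bits; fill with zeros on the left
Result: 0000110001 (decimal 49)
Equivalent: 394 >> 3 = 394 ÷ 2^3 = 49



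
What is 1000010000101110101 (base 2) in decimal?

Sum of powers of 2 for each 1-bit:
2^0 + 2^2 + 2^4 + 2^5 + 2^6 + 2^8 + 2^13 + 2^18
= 1 + 4 + 16 + 32 + 64 + 256 + 8192 + 262144
= 270709



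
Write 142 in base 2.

Using repeated division by 2:
142 ÷ 2 = 71 remainder 0
71 ÷ 2 = 35 remainder 1
35 ÷ 2 = 17 remainder 1
17 ÷ 2 = 8 remainder 1
8 ÷ 2 = 4 remainder 0
4 ÷ 2 = 2 remainder 0
2 ÷ 2 = 1 remainder 0
1 ÷ 2 = 0 remainder 1
Reading remainders bottom to top: 10001110



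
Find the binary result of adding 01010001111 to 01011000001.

Add column by column from the right: bit + bit + carry-in; write the sum mod 2, carry 1 when the sum is 2 or 3.
carry:  10100011110
        01010001111
+       01011000001
-------------------
       010101010000
(the carry out of the leftmost column, 0, becomes the leading bit)
Decimal check:
  01010001111 = 512 + 128 + 8 + 4 + 2 + 1 = 655
  01011000001 = 512 + 128 + 64 + 1 = 705
  655 + 705 = 1360, and 010101010000 = 1024 + 256 + 64 + 16 = 1360 ✓



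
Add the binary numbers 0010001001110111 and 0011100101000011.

Add column by column from the right: bit + bit + carry-in; write the sum mod 2, carry 1 when the sum is 2 or 3.
carry:  0100000010001110
        0010001001110111
+       0011100101000011
------------------------
       00101101110111010
(the carry out of the leftmost column, 0, becomes the leading bit)
Decimal check:
  0010001001110111 = 8192 + 512 + 64 + 32 + 16 + 4 + 2 + 1 = 8823
  0011100101000011 = 8192 + 4096 + 2048 + 256 + 64 + 2 + 1 = 14659
  8823 + 14659 = 23482, and 00101101110111010 = 16384 + 4096 + 2048 + 512 + 256 + 128 + 32 + 16 + 8 + 2 = 23482 ✓



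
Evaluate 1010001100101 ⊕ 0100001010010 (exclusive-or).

XOR: 1 when bits differ
  1010001100101
^ 0100001010010
---------------
  1110000110111
Decimal: 5221 ^ 2130 = 7223



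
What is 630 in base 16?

Using repeated division by 16 (digits 10–15 are A–F):
630 ÷ 16 = 39 remainder 6
39 ÷ 16 = 2 remainder 7
2 ÷ 16 = 0 remainder 2
Reading remainders bottom to top: 276



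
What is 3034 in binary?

Using repeated division by 2:
3034 ÷ 2 = 1517 remainder 0
1517 ÷ 2 = 758 remainder 1
758 ÷ 2 = 379 remainder 0
379 ÷ 2 = 189 remainder 1
189 ÷ 2 = 94 remainder 1
94 ÷ 2 = 47 remainder 0
47 ÷ 2 = 23 remainder 1
23 ÷ 2 = 11 remainder 1
11 ÷ 2 = 5 remainder 1
5 ÷ 2 = 2 remainder 1
2 ÷ 2 = 1 remainder 0
1 ÷ 2 = 0 remainder 1
Reading remainders bottom to top: 101111011010



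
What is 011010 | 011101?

OR: 1 when either bit is 1
  011010
| 011101
--------
  011111
Decimal: 26 | 29 = 31



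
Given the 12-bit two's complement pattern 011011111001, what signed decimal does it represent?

Binary: 011011111001
Sign bit: 0 (non-negative)
Read directly as an unsigned value:
011011111001 = 1024 + 512 + 128 + 64 + 32 + 16 + 8 + 1 = 1785
Value: 1785



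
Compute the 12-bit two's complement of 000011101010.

Original: 000011101010
Step 1 - Invert all bits: 111100010101
Step 2 - Add 1: 111100010110
Verification: 000011101010 + 111100010110 = 1000000000000; discarding the end carry (carry out of the top bit) leaves the 12-bit value 000000000000, as required for x + (-x)



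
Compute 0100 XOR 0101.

XOR: 1 when bits differ
  0100
^ 0101
------
  0001
Decimal: 4 ^ 5 = 1



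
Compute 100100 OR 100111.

OR: 1 when either bit is 1
  100100
| 100111
--------
  100111
Decimal: 36 | 39 = 39



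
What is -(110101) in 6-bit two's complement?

Original (sign bit 1, negative): 110101
Step 1 - Invert all bits: 001010
Step 2 - Add 1: 001011
Verification: 110101 + 001011 = 1000000; discarding the end carry (carry out of the top bit) leaves the 6-bit value 000000, as required for x + (-x)



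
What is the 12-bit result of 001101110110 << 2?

Original: 001101110110 (decimal 886)
Shift left by 2 positions
Append 2 zeros on the right
Result: 110111011000 (decimal 3544)
Equivalent: 886 << 2 = 886 × 2^2 = 3544



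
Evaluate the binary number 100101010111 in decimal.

Sum of powers of 2 for each 1-bit:
2^0 + 2^1 + 2^2 + 2^4 + 2^6 + 2^8 + 2^11
= 1 + 2 + 4 + 16 + 64 + 256 + 2048
= 2391



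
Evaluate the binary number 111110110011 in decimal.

Sum of powers of 2 for each 1-bit:
2^0 + 2^1 + 2^4 + 2^5 + 2^7 + 2^8 + 2^9 + 2^10 + 2^11
= 1 + 2 + 16 + 32 + 128 + 256 + 512 + 1024 + 2048
= 4019



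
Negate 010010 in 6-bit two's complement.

Original: 010010
Step 1 - Invert all bits: 101101
Step 2 - Add 1: 101110
Verification: 010010 + 101110 = 1000000; discarding the end carry (carry out of the top bit) leaves the 6-bit value 000000, as required for x + (-x)



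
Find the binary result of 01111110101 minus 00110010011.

Method 1 - Direct subtraction (column by column from the right: bit − bit − borrow-in; if negative, add 2 and borrow 1 from the next column):
borrow: 00000000100
        01111110101
-       00110010011
-------------------
        01001100010

Method 2 - Add two's complement:
Two's complement of 00110010011: invert → 11001101100, add 1 → 11001101101
  01111110101
+ 11001101101
-------------
 101001100010  (end carry out of the top bit = 1)
Discarding the end carry: 01001100010
Decimal check:
  01111110101 = 512 + 256 + 128 + 64 + 32 + 16 + 4 + 1 = 1013
  00110010011 = 256 + 128 + 16 + 2 + 1 = 403
  1013 - 403 = 610, and 01001100010 = 512 + 64 + 32 + 2 = 610 ✓



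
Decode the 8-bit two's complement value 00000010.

Binary: 00000010
Sign bit: 0 (non-negative)
Read directly as an unsigned value:
00000010 = 2
Value: 2



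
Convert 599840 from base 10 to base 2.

Using repeated division by 2:
599840 ÷ 2 = 299920 remainder 0
299920 ÷ 2 = 149960 remainder 0
149960 ÷ 2 = 74980 remainder 0
74980 ÷ 2 = 37490 remainder 0
37490 ÷ 2 = 18745 remainder 0
18745 ÷ 2 = 9372 remainder 1
9372 ÷ 2 = 4686 remainder 0
4686 ÷ 2 = 2343 remainder 0
2343 ÷ 2 = 1171 remainder 1
1171 ÷ 2 = 585 remainder 1
585 ÷ 2 = 292 remainder 1
292 ÷ 2 = 146 remainder 0
146 ÷ 2 = 73 remainder 0
73 ÷ 2 = 36 remainder 1
36 ÷ 2 = 18 remainder 0
18 ÷ 2 = 9 remainder 0
9 ÷ 2 = 4 remainder 1
4 ÷ 2 = 2 remainder 0
2 ÷ 2 = 1 remainder 0
1 ÷ 2 = 0 remainder 1
Reading remainders bottom to top: 10010010011100100000



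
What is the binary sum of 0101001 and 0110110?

Add column by column from the right: bit + bit + carry-in; write the sum mod 2, carry 1 when the sum is 2 or 3.
carry:  1000000
        0101001
+       0110110
---------------
       01011111
(the carry out of the leftmost column, 0, becomes the leading bit)
Decimal check:
  0101001 = 32 + 8 + 1 = 41
  0110110 = 32 + 16 + 4 + 2 = 54
  41 + 54 = 95, and 01011111 = 64 + 16 + 8 + 4 + 2 + 1 = 95 ✓



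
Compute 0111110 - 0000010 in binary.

Method 1 - Direct subtraction (column by column from the right: bit − bit − borrow-in; if negative, add 2 and borrow 1 from the next column):
borrow: 0000000
        0111110
-       0000010
---------------
        0111100

Method 2 - Add two's complement:
Two's complement of 0000010: invert → 1111101, add 1 → 1111110
  0111110
+ 1111110
---------
 10111100  (end carry out of the top bit = 1)
Discarding the end carry: 0111100
Decimal check:
  0111110 = 32 + 16 + 8 + 4 + 2 = 62
  0000010 = 2
  62 - 2 = 60, and 0111100 = 32 + 16 + 8 + 4 = 60 ✓



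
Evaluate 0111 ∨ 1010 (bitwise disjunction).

OR: 1 when either bit is 1
  0111
| 1010
------
  1111
Decimal: 7 | 10 = 15



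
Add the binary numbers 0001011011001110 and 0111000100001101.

Add column by column from the right: bit + bit + carry-in; write the sum mod 2, carry 1 when the sum is 2 or 3.
carry:  1110000000011000
        0001011011001110
+       0111000100001101
------------------------
       01000011111011011
(the carry out of the leftmost column, 0, becomes the leading bit)
Decimal check:
  0001011011001110 = 4096 + 1024 + 512 + 128 + 64 + 8 + 4 + 2 = 5838
  0111000100001101 = 16384 + 8192 + 4096 + 256 + 8 + 4 + 1 = 28941
  5838 + 28941 = 34779, and 01000011111011011 = 32768 + 1024 + 512 + 256 + 128 + 64 + 16 + 8 + 2 + 1 = 34779 ✓



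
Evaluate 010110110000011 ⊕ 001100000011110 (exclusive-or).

XOR: 1 when bits differ
  010110110000011
^ 001100000011110
-----------------
  011010110011101
Decimal: 11651 ^ 6174 = 13725



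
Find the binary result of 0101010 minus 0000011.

Method 1 - Direct subtraction (column by column from the right: bit − bit − borrow-in; if negative, add 2 and borrow 1 from the next column):
borrow: 0001110
        0101010
-       0000011
---------------
        0100111

Method 2 - Add two's complement:
Two's complement of 0000011: invert → 1111100, add 1 → 1111101
  0101010
+ 1111101
---------
 10100111  (end carry out of the top bit = 1)
Discarding the end carry: 0100111
Decimal check:
  0101010 = 32 + 8 + 2 = 42
  0000011 = 2 + 1 = 3
  42 - 3 = 39, and 0100111 = 32 + 4 + 2 + 1 = 39 ✓



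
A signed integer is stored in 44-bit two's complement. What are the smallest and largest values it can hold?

For 44-bit two's complement:
Minimum: -2^43 = -8796093022208
Maximum: 2^43 - 1 = 8796093022207



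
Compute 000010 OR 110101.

OR: 1 when either bit is 1
  000010
| 110101
--------
  110111
Decimal: 2 | 53 = 55



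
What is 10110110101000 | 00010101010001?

OR: 1 when either bit is 1
  10110110101000
| 00010101010001
----------------
  10110111111001
Decimal: 11688 | 1361 = 11769



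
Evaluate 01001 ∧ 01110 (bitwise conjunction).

AND: 1 only when both bits are 1
  01001
& 01110
-------
  01000
Decimal: 9 & 14 = 8



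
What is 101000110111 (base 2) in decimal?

Sum of powers of 2 for each 1-bit:
2^0 + 2^1 + 2^2 + 2^4 + 2^5 + 2^9 + 2^11
= 1 + 2 + 4 + 16 + 32 + 512 + 2048
= 2615



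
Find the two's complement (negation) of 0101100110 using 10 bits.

Original: 0101100110
Step 1 - Invert all bits: 1010011001
Step 2 - Add 1: 1010011010
Verification: 0101100110 + 1010011010 = 10000000000; discarding the end carry (carry out of the top bit) leaves the 10-bit value 0000000000, as required for x + (-x)



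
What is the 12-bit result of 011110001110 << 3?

Original: 011110001110 (decimal 1934)
Shift left by 3 positions
Append 3 zeros on the right and drop the 3 high bits that overflow the 12-bit width
Result: 110001110000 (decimal 3184)
Equivalent: 1934 << 3 = 1934 × 2^3 = 15472, truncated to 12 bits = 3184



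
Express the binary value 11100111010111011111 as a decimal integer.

Sum of powers of 2 for each 1-bit:
2^0 + 2^1 + 2^2 + 2^3 + 2^4 + 2^6 + 2^7 + 2^8 + 2^10 + 2^12 + 2^13 + 2^14 + 2^17 + 2^18 + 2^19
= 1 + 2 + 4 + 8 + 16 + 64 + 128 + 256 + 1024 + 4096 + 8192 + 16384 + 131072 + 262144 + 524288
= 947679



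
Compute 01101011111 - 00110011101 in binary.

Method 1 - Direct subtraction (column by column from the right: bit − bit − borrow-in; if negative, add 2 and borrow 1 from the next column):
borrow: 01100000000
        01101011111
-       00110011101
-------------------
        00111000010

Method 2 - Add two's complement:
Two's complement of 00110011101: invert → 11001100010, add 1 → 11001100011
  01101011111
+ 11001100011
-------------
 100111000010  (end carry out of the top bit = 1)
Discarding the end carry: 00111000010
Decimal check:
  01101011111 = 512 + 256 + 64 + 16 + 8 + 4 + 2 + 1 = 863
  00110011101 = 256 + 128 + 16 + 8 + 4 + 1 = 413
  863 - 413 = 450, and 00111000010 = 256 + 128 + 64 + 2 = 450 ✓



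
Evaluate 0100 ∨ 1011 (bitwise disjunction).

OR: 1 when either bit is 1
  0100
| 1011
------
  1111
Decimal: 4 | 11 = 15



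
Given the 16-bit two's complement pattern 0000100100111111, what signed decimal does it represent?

Binary: 0000100100111111
Sign bit: 0 (non-negative)
Read directly as an unsigned value:
0000100100111111 = 2048 + 256 + 32 + 16 + 8 + 4 + 2 + 1 = 2367
Value: 2367



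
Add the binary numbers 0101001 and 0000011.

Add column by column from the right: bit + bit + carry-in; write the sum mod 2, carry 1 when the sum is 2 or 3.
carry:  0000110
        0101001
+       0000011
---------------
       00101100
(the carry out of the leftmost column, 0, becomes the leading bit)
Decimal check:
  0101001 = 32 + 8 + 1 = 41
  0000011 = 2 + 1 = 3
  41 + 3 = 44, and 00101100 = 32 + 8 + 4 = 44 ✓



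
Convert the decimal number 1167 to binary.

Using repeated division by 2:
1167 ÷ 2 = 583 remainder 1
583 ÷ 2 = 291 remainder 1
291 ÷ 2 = 145 remainder 1
145 ÷ 2 = 72 remainder 1
72 ÷ 2 = 36 remainder 0
36 ÷ 2 = 18 remainder 0
18 ÷ 2 = 9 remainder 0
9 ÷ 2 = 4 remainder 1
4 ÷ 2 = 2 remainder 0
2 ÷ 2 = 1 remainder 0
1 ÷ 2 = 0 remainder 1
Reading remainders bottom to top: 10010001111



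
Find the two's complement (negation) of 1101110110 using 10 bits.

Original (sign bit 1, negative): 1101110110
Step 1 - Invert all bits: 0010001001
Step 2 - Add 1: 0010001010
Verification: 1101110110 + 0010001010 = 10000000000; discarding the end carry (carry out of the top bit) leaves the 10-bit value 0000000000, as required for x + (-x)



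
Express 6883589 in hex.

Using repeated division by 16 (digits 10–15 are A–F):
6883589 ÷ 16 = 430224 remainder 5
430224 ÷ 16 = 26889 remainder 0
26889 ÷ 16 = 1680 remainder 9
1680 ÷ 16 = 105 remainder 0
105 ÷ 16 = 6 remainder 9
6 ÷ 16 = 0 remainder 6
Reading remainders bottom to top: 690905



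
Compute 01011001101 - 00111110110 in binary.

Method 1 - Direct subtraction (column by column from the right: bit − bit − borrow-in; if negative, add 2 and borrow 1 from the next column):
borrow: 01111101100
        01011001101
-       00111110110
-------------------
        00011010111

Method 2 - Add two's complement:
Two's complement of 00111110110: invert → 11000001001, add 1 → 11000001010
  01011001101
+ 11000001010
-------------
 100011010111  (end carry out of the top bit = 1)
Discarding the end carry: 00011010111
Decimal check:
  01011001101 = 512 + 128 + 64 + 8 + 4 + 1 = 717
  00111110110 = 256 + 128 + 64 + 32 + 16 + 4 + 2 = 502
  717 - 502 = 215, and 00011010111 = 128 + 64 + 16 + 4 + 2 + 1 = 215 ✓



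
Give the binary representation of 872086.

Using repeated division by 2:
872086 ÷ 2 = 436043 remainder 0
436043 ÷ 2 = 218021 remainder 1
218021 ÷ 2 = 109010 remainder 1
109010 ÷ 2 = 54505 remainder 0
54505 ÷ 2 = 27252 remainder 1
27252 ÷ 2 = 13626 remainder 0
13626 ÷ 2 = 6813 remainder 0
6813 ÷ 2 = 3406 remainder 1
3406 ÷ 2 = 1703 remainder 0
1703 ÷ 2 = 851 remainder 1
851 ÷ 2 = 425 remainder 1
425 ÷ 2 = 212 remainder 1
212 ÷ 2 = 106 remainder 0
106 ÷ 2 = 53 remainder 0
53 ÷ 2 = 26 remainder 1
26 ÷ 2 = 13 remainder 0
13 ÷ 2 = 6 remainder 1
6 ÷ 2 = 3 remainder 0
3 ÷ 2 = 1 remainder 1
1 ÷ 2 = 0 remainder 1
Reading remainders bottom to top: 11010100111010010110



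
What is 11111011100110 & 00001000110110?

AND: 1 only when both bits are 1
  11111011100110
& 00001000110110
----------------
  00001000100110
Decimal: 16102 & 566 = 550



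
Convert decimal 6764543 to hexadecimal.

Using repeated division by 16 (digits 10–15 are A–F):
6764543 ÷ 16 = 422783 remainder 15 (F)
422783 ÷ 16 = 26423 remainder 15 (F)
26423 ÷ 16 = 1651 remainder 7
1651 ÷ 16 = 103 remainder 3
103 ÷ 16 = 6 remainder 7
6 ÷ 16 = 0 remainder 6
Reading remainders bottom to top: 6737FF



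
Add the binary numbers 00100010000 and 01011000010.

Add column by column from the right: bit + bit + carry-in; write the sum mod 2, carry 1 when the sum is 2 or 3.
carry:  00000000000
        00100010000
+       01011000010
-------------------
       001111010010
(the carry out of the leftmost column, 0, becomes the leading bit)
Decimal check:
  00100010000 = 256 + 16 = 272
  01011000010 = 512 + 128 + 64 + 2 = 706
  272 + 706 = 978, and 001111010010 = 512 + 256 + 128 + 64 + 16 + 2 = 978 ✓



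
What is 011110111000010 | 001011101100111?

OR: 1 when either bit is 1
  011110111000010
| 001011101100111
-----------------
  011111111100111
Decimal: 15810 | 5991 = 16359



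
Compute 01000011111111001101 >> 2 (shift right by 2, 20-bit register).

Original: 01000011111111001101 (decimal 278477)
Shift right by 2 positions
Drop the 2 low bits; fill with zeros on the left
Result: 00010000111111110011 (decimal 69619)
Equivalent: 278477 >> 2 = 278477 ÷ 2^2 = 69619



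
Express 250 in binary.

Using repeated division by 2:
250 ÷ 2 = 125 remainder 0
125 ÷ 2 = 62 remainder 1
62 ÷ 2 = 31 remainder 0
31 ÷ 2 = 15 remainder 1
15 ÷ 2 = 7 remainder 1
7 ÷ 2 = 3 remainder 1
3 ÷ 2 = 1 remainder 1
1 ÷ 2 = 0 remainder 1
Reading remainders bottom to top: 11111010



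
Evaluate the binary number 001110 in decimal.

Sum of powers of 2 for each 1-bit:
2^1 + 2^2 + 2^3
= 2 + 4 + 8
= 14



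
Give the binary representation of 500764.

Using repeated division by 2:
500764 ÷ 2 = 250382 remainder 0
250382 ÷ 2 = 125191 remainder 0
125191 ÷ 2 = 62595 remainder 1
62595 ÷ 2 = 31297 remainder 1
31297 ÷ 2 = 15648 remainder 1
15648 ÷ 2 = 7824 remainder 0
7824 ÷ 2 = 3912 remainder 0
3912 ÷ 2 = 1956 remainder 0
1956 ÷ 2 = 978 remainder 0
978 ÷ 2 = 489 remainder 0
489 ÷ 2 = 244 remainder 1
244 ÷ 2 = 122 remainder 0
122 ÷ 2 = 61 remainder 0
61 ÷ 2 = 30 remainder 1
30 ÷ 2 = 15 remainder 0
15 ÷ 2 = 7 remainder 1
7 ÷ 2 = 3 remainder 1
3 ÷ 2 = 1 remainder 1
1 ÷ 2 = 0 remainder 1
Reading remainders bottom to top: 1111010010000011100



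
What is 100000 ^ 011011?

XOR: 1 when bits differ
  100000
^ 011011
--------
  111011
Decimal: 32 ^ 27 = 59



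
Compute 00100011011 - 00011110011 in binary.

Method 1 - Direct subtraction (column by column from the right: bit − bit − borrow-in; if negative, add 2 and borrow 1 from the next column):
borrow: 00111000000
        00100011011
-       00011110011
-------------------
        00000101000

Method 2 - Add two's complement:
Two's complement of 00011110011: invert → 11100001100, add 1 → 11100001101
  00100011011
+ 11100001101
-------------
 100000101000  (end carry out of the top bit = 1)
Discarding the end carry: 00000101000
Decimal check:
  00100011011 = 256 + 16 + 8 + 2 + 1 = 283
  00011110011 = 128 + 64 + 32 + 16 + 2 + 1 = 243
  283 - 243 = 40, and 00000101000 = 32 + 8 = 40 ✓



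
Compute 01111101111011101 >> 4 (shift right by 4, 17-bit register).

Original: 01111101111011101 (decimal 64477)
Shift right by 4 positions
Drop the 4 low bits; fill with zeros on the left
Result: 00000111110111101 (decimal 4029)
Equivalent: 64477 >> 4 = 64477 ÷ 2^4 = 4029



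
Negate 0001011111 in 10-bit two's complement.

Original: 0001011111
Step 1 - Invert all bits: 1110100000
Step 2 - Add 1: 1110100001
Verification: 0001011111 + 1110100001 = 10000000000; discarding the end carry (carry out of the top bit) leaves the 10-bit value 0000000000, as required for x + (-x)



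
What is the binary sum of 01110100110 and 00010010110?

Add column by column from the right: bit + bit + carry-in; write the sum mod 2, carry 1 when the sum is 2 or 3.
carry:  11100001100
        01110100110
+       00010010110
-------------------
       010000111100
(the carry out of the leftmost column, 0, becomes the leading bit)
Decimal check:
  01110100110 = 512 + 256 + 128 + 32 + 4 + 2 = 934
  00010010110 = 128 + 16 + 4 + 2 = 150
  934 + 150 = 1084, and 010000111100 = 1024 + 32 + 16 + 8 + 4 = 1084 ✓



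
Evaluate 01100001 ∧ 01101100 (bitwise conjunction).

AND: 1 only when both bits are 1
  01100001
& 01101100
----------
  01100000
Decimal: 97 & 108 = 96



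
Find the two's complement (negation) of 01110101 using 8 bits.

Original: 01110101
Step 1 - Invert all bits: 10001010
Step 2 - Add 1: 10001011
Verification: 01110101 + 10001011 = 100000000; discarding the end carry (carry out of the top bit) leaves the 8-bit value 00000000, as required for x + (-x)



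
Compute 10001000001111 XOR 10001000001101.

XOR: 1 when bits differ
  10001000001111
^ 10001000001101
----------------
  00000000000010
Decimal: 8719 ^ 8717 = 2



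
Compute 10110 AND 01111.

AND: 1 only when both bits are 1
  10110
& 01111
-------
  00110
Decimal: 22 & 15 = 6



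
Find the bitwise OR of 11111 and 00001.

OR: 1 when either bit is 1
  11111
| 00001
-------
  11111
Decimal: 31 | 1 = 31



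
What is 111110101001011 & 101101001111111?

AND: 1 only when both bits are 1
  111110101001011
& 101101001111111
-----------------
  101100001001011
Decimal: 32075 & 23167 = 22603



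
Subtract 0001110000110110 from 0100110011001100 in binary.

Method 1 - Direct subtraction (column by column from the right: bit − bit − borrow-in; if negative, add 2 and borrow 1 from the next column):
borrow: 0110000001101100
        0100110011001100
-       0001110000110110
------------------------
        0011000010010110

Method 2 - Add two's complement:
Two's complement of 0001110000110110: invert → 1110001111001001, add 1 → 1110001111001010
  0100110011001100
+ 1110001111001010
------------------
 10011000010010110  (end carry out of the top bit = 1)
Discarding the end carry: 0011000010010110
Decimal check:
  0100110011001100 = 16384 + 2048 + 1024 + 128 + 64 + 8 + 4 = 19660
  0001110000110110 = 4096 + 2048 + 1024 + 32 + 16 + 4 + 2 = 7222
  19660 - 7222 = 12438, and 0011000010010110 = 8192 + 4096 + 128 + 16 + 4 + 2 = 12438 ✓



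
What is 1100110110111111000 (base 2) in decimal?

Sum of powers of 2 for each 1-bit:
2^3 + 2^4 + 2^5 + 2^6 + 2^7 + 2^8 + 2^10 + 2^11 + 2^13 + 2^14 + 2^17 + 2^18
= 8 + 16 + 32 + 64 + 128 + 256 + 1024 + 2048 + 8192 + 16384 + 131072 + 262144
= 421368



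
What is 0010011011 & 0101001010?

AND: 1 only when both bits are 1
  0010011011
& 0101001010
------------
  0000001010
Decimal: 155 & 330 = 10



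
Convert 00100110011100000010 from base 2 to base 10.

Sum of powers of 2 for each 1-bit:
2^1 + 2^8 + 2^9 + 2^10 + 2^13 + 2^14 + 2^17
= 2 + 256 + 512 + 1024 + 8192 + 16384 + 131072
= 157442



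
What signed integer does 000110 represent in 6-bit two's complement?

Binary: 000110
Sign bit: 0 (non-negative)
Read directly as an unsigned value:
000110 = 4 + 2 = 6
Value: 6



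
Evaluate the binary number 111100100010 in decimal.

Sum of powers of 2 for each 1-bit:
2^1 + 2^5 + 2^8 + 2^9 + 2^10 + 2^11
= 2 + 32 + 256 + 512 + 1024 + 2048
= 3874



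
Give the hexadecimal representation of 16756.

Using repeated division by 16 (digits 10–15 are A–F):
16756 ÷ 16 = 1047 remainder 4
1047 ÷ 16 = 65 remainder 7
65 ÷ 16 = 4 remainder 1
4 ÷ 16 = 0 remainder 4
Reading remainders bottom to top: 4174



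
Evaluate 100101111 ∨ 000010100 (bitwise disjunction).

OR: 1 when either bit is 1
  100101111
| 000010100
-----------
  100111111
Decimal: 303 | 20 = 319



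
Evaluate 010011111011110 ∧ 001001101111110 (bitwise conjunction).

AND: 1 only when both bits are 1
  010011111011110
& 001001101111110
-----------------
  000001101011110
Decimal: 10206 & 4990 = 862



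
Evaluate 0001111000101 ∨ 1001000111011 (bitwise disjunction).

OR: 1 when either bit is 1
  0001111000101
| 1001000111011
---------------
  1001111111111
Decimal: 965 | 4667 = 5119



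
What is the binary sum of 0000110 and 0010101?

Add column by column from the right: bit + bit + carry-in; write the sum mod 2, carry 1 when the sum is 2 or 3.
carry:  0001000
        0000110
+       0010101
---------------
       00011011
(the carry out of the leftmost column, 0, becomes the leading bit)
Decimal check:
  0000110 = 4 + 2 = 6
  0010101 = 16 + 4 + 1 = 21
  6 + 21 = 27, and 00011011 = 16 + 8 + 2 + 1 = 27 ✓



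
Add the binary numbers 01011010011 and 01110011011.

Add column by column from the right: bit + bit + carry-in; write the sum mod 2, carry 1 when the sum is 2 or 3.
carry:  11100100110
        01011010011
+       01110011011
-------------------
       011001101110
(the carry out of the leftmost column, 0, becomes the leading bit)
Decimal check:
  01011010011 = 512 + 128 + 64 + 16 + 2 + 1 = 723
  01110011011 = 512 + 256 + 128 + 16 + 8 + 2 + 1 = 923
  723 + 923 = 1646, and 011001101110 = 1024 + 512 + 64 + 32 + 8 + 4 + 2 = 1646 ✓



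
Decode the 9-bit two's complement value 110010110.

Binary: 110010110
Sign bit: 1 (negative)
Invert: 001101001
Add 1:  001101010
Magnitude: 001101010 = 64 + 32 + 8 + 2 = 106
Value: -106



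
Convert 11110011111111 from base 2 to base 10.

Sum of powers of 2 for each 1-bit:
2^0 + 2^1 + 2^2 + 2^3 + 2^4 + 2^5 + 2^6 + 2^7 + 2^10 + 2^11 + 2^12 + 2^13
= 1 + 2 + 4 + 8 + 16 + 32 + 64 + 128 + 1024 + 2048 + 4096 + 8192
= 15615



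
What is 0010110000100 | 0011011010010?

OR: 1 when either bit is 1
  0010110000100
| 0011011010010
---------------
  0011111010110
Decimal: 1412 | 1746 = 2006



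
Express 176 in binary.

Using repeated division by 2:
176 ÷ 2 = 88 remainder 0
88 ÷ 2 = 44 remainder 0
44 ÷ 2 = 22 remainder 0
22 ÷ 2 = 11 remainder 0
11 ÷ 2 = 5 remainder 1
5 ÷ 2 = 2 remainder 1
2 ÷ 2 = 1 remainder 0
1 ÷ 2 = 0 remainder 1
Reading remainders bottom to top: 10110000



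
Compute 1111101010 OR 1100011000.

OR: 1 when either bit is 1
  1111101010
| 1100011000
------------
  1111111010
Decimal: 1002 | 792 = 1018



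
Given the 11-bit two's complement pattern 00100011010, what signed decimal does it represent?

Binary: 00100011010
Sign bit: 0 (non-negative)
Read directly as an unsigned value:
00100011010 = 256 + 16 + 8 + 2 = 282
Value: 282



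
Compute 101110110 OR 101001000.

OR: 1 when either bit is 1
  101110110
| 101001000
-----------
  101111110
Decimal: 374 | 328 = 382



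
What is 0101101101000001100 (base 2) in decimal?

Sum of powers of 2 for each 1-bit:
2^2 + 2^3 + 2^9 + 2^11 + 2^12 + 2^14 + 2^15 + 2^17
= 4 + 8 + 512 + 2048 + 4096 + 16384 + 32768 + 131072
= 186892



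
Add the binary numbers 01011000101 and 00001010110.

Add column by column from the right: bit + bit + carry-in; write the sum mod 2, carry 1 when the sum is 2 or 3.
carry:  00110001000
        01011000101
+       00001010110
-------------------
       001100011011
(the carry out of the leftmost column, 0, becomes the leading bit)
Decimal check:
  01011000101 = 512 + 128 + 64 + 4 + 1 = 709
  00001010110 = 64 + 16 + 4 + 2 = 86
  709 + 86 = 795, and 001100011011 = 512 + 256 + 16 + 8 + 2 + 1 = 795 ✓



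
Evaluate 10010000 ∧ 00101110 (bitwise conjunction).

AND: 1 only when both bits are 1
  10010000
& 00101110
----------
  00000000
Decimal: 144 & 46 = 0



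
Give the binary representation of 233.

Using repeated division by 2:
233 ÷ 2 = 116 remainder 1
116 ÷ 2 = 58 remainder 0
58 ÷ 2 = 29 remainder 0
29 ÷ 2 = 14 remainder 1
14 ÷ 2 = 7 remainder 0
7 ÷ 2 = 3 remainder 1
3 ÷ 2 = 1 remainder 1
1 ÷ 2 = 0 remainder 1
Reading remainders bottom to top: 11101001



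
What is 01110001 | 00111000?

OR: 1 when either bit is 1
  01110001
| 00111000
----------
  01111001
Decimal: 113 | 56 = 121



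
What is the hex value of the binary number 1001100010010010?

Group into 4-bit nibbles from right:
  1001 = 9
  1000 = 8
  1001 = 9
  0010 = 2
Result: 9892



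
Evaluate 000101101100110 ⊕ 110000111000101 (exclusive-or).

XOR: 1 when bits differ
  000101101100110
^ 110000111000101
-----------------
  110101010100011
Decimal: 2918 ^ 25029 = 27299



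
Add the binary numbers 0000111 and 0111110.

Add column by column from the right: bit + bit + carry-in; write the sum mod 2, carry 1 when the sum is 2 or 3.
carry:  1111100
        0000111
+       0111110
---------------
       01000101
(the carry out of the leftmost column, 0, becomes the leading bit)
Decimal check:
  0000111 = 4 + 2 + 1 = 7
  0111110 = 32 + 16 + 8 + 4 + 2 = 62
  7 + 62 = 69, and 01000101 = 64 + 4 + 1 = 69 ✓



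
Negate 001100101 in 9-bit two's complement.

Original: 001100101
Step 1 - Invert all bits: 110011010
Step 2 - Add 1: 110011011
Verification: 001100101 + 110011011 = 1000000000; discarding the end carry (carry out of the top bit) leaves the 9-bit value 000000000, as required for x + (-x)



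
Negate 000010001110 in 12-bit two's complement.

Original: 000010001110
Step 1 - Invert all bits: 111101110001
Step 2 - Add 1: 111101110010
Verification: 000010001110 + 111101110010 = 1000000000000; discarding the end carry (carry out of the top bit) leaves the 12-bit value 000000000000, as required for x + (-x)



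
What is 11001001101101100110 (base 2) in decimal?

Sum of powers of 2 for each 1-bit:
2^1 + 2^2 + 2^5 + 2^6 + 2^8 + 2^9 + 2^11 + 2^12 + 2^15 + 2^18 + 2^19
= 2 + 4 + 32 + 64 + 256 + 512 + 2048 + 4096 + 32768 + 262144 + 524288
= 826214



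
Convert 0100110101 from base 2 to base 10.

Sum of powers of 2 for each 1-bit:
2^0 + 2^2 + 2^4 + 2^5 + 2^8
= 1 + 4 + 16 + 32 + 256
= 309



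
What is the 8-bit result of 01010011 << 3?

Original: 01010011 (decimal 83)
Shift left by 3 positions
Append 3 zeros on the right and drop the 3 high bits that overflow the 8-bit width
Result: 10011000 (decimal 152)
Equivalent: 83 << 3 = 83 × 2^3 = 664, truncated to 8 bits = 152



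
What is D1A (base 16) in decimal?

Expand by place value (powers of 16):
Digit values: D = 13, A = 10
D1A = 13 × 16^2 + 1 × 16^1 + 10 × 16^0
= 13 × 256 + 1 × 16 + 10 × 1
= 3328 + 16 + 10
= 3354



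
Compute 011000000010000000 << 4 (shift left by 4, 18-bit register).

Original: 011000000010000000 (decimal 98432)
Shift left by 4 positions
Append 4 zeros on the right and drop the 4 high bits that overflow the 18-bit width
Result: 000000100000000000 (decimal 2048)
Equivalent: 98432 << 4 = 98432 × 2^4 = 1574912, truncated to 18 bits = 2048



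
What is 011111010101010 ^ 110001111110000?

XOR: 1 when bits differ
  011111010101010
^ 110001111110000
-----------------
  101110101011010
Decimal: 16042 ^ 25584 = 23898



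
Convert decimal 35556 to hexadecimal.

Using repeated division by 16 (digits 10–15 are A–F):
35556 ÷ 16 = 2222 remainder 4
2222 ÷ 16 = 138 remainder 14 (E)
138 ÷ 16 = 8 remainder 10 (A)
8 ÷ 16 = 0 remainder 8
Reading remainders bottom to top: 8AE4



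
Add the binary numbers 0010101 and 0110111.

Add column by column from the right: bit + bit + carry-in; write the sum mod 2, carry 1 when the sum is 2 or 3.
carry:  1101110
        0010101
+       0110111
---------------
       01001100
(the carry out of the leftmost column, 0, becomes the leading bit)
Decimal check:
  0010101 = 16 + 4 + 1 = 21
  0110111 = 32 + 16 + 4 + 2 + 1 = 55
  21 + 55 = 76, and 01001100 = 64 + 8 + 4 = 76 ✓



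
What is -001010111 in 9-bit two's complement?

Original: 001010111
Step 1 - Invert all bits: 110101000
Step 2 - Add 1: 110101001
Verification: 001010111 + 110101001 = 1000000000; discarding the end carry (carry out of the top bit) leaves the 9-bit value 000000000, as required for x + (-x)



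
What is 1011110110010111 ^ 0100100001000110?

XOR: 1 when bits differ
  1011110110010111
^ 0100100001000110
------------------
  1111010111010001
Decimal: 48535 ^ 18502 = 62929



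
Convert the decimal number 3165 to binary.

Using repeated division by 2:
3165 ÷ 2 = 1582 remainder 1
1582 ÷ 2 = 791 remainder 0
791 ÷ 2 = 395 remainder 1
395 ÷ 2 = 197 remainder 1
197 ÷ 2 = 98 remainder 1
98 ÷ 2 = 49 remainder 0
49 ÷ 2 = 24 remainder 1
24 ÷ 2 = 12 remainder 0
12 ÷ 2 = 6 remainder 0
6 ÷ 2 = 3 remainder 0
3 ÷ 2 = 1 remainder 1
1 ÷ 2 = 0 remainder 1
Reading remainders bottom to top: 110001011101



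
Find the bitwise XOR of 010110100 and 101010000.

XOR: 1 when bits differ
  010110100
^ 101010000
-----------
  111100100
Decimal: 180 ^ 336 = 484



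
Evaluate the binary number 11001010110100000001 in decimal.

Sum of powers of 2 for each 1-bit:
2^0 + 2^8 + 2^10 + 2^11 + 2^13 + 2^15 + 2^18 + 2^19
= 1 + 256 + 1024 + 2048 + 8192 + 32768 + 262144 + 524288
= 830721



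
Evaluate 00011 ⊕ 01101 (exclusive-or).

XOR: 1 when bits differ
  00011
^ 01101
-------
  01110
Decimal: 3 ^ 13 = 14



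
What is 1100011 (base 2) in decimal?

Sum of powers of 2 for each 1-bit:
2^0 + 2^1 + 2^5 + 2^6
= 1 + 2 + 32 + 64
= 99



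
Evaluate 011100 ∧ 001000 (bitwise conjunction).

AND: 1 only when both bits are 1
  011100
& 001000
--------
  001000
Decimal: 28 & 8 = 8



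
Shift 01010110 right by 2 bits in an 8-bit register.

Original: 01010110 (decimal 86)
Shift right by 2 positions
Drop the 2 low bits; fill with zeros on the left
Result: 00010101 (decimal 21)
Equivalent: 86 >> 2 = 86 ÷ 2^2 = 21



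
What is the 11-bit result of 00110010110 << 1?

Original: 00110010110 (decimal 406)
Shift left by 1 position
Append 1 zero on the right
Result: 01100101100 (decimal 812)
Equivalent: 406 << 1 = 406 × 2^1 = 812



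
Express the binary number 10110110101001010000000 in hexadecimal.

Group into 4-bit nibbles from right:
  0101 = 5
  1011 = B
  0101 = 5
  0010 = 2
  1000 = 8
  0000 = 0
Result: 5B5280



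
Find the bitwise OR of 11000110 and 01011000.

OR: 1 when either bit is 1
  11000110
| 01011000
----------
  11011110
Decimal: 198 | 88 = 222



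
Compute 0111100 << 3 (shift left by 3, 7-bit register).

Original: 0111100 (decimal 60)
Shift left by 3 positions
Append 3 zeros on the right and drop the 3 high bits that overflow the 7-bit width
Result: 1100000 (decimal 96)
Equivalent: 60 << 3 = 60 × 2^3 = 480, truncated to 7 bits = 96



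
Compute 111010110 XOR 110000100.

XOR: 1 when bits differ
  111010110
^ 110000100
-----------
  001010010
Decimal: 470 ^ 388 = 82



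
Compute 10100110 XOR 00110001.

XOR: 1 when bits differ
  10100110
^ 00110001
----------
  10010111
Decimal: 166 ^ 49 = 151



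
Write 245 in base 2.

Using repeated division by 2:
245 ÷ 2 = 122 remainder 1
122 ÷ 2 = 61 remainder 0
61 ÷ 2 = 30 remainder 1
30 ÷ 2 = 15 remainder 0
15 ÷ 2 = 7 remainder 1
7 ÷ 2 = 3 remainder 1
3 ÷ 2 = 1 remainder 1
1 ÷ 2 = 0 remainder 1
Reading remainders bottom to top: 11110101



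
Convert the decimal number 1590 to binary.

Using repeated division by 2:
1590 ÷ 2 = 795 remainder 0
795 ÷ 2 = 397 remainder 1
397 ÷ 2 = 198 remainder 1
198 ÷ 2 = 99 remainder 0
99 ÷ 2 = 49 remainder 1
49 ÷ 2 = 24 remainder 1
24 ÷ 2 = 12 remainder 0
12 ÷ 2 = 6 remainder 0
6 ÷ 2 = 3 remainder 0
3 ÷ 2 = 1 remainder 1
1 ÷ 2 = 0 remainder 1
Reading remainders bottom to top: 11000110110



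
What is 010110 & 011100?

AND: 1 only when both bits are 1
  010110
& 011100
--------
  010100
Decimal: 22 & 28 = 20



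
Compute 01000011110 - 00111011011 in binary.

Method 1 - Direct subtraction (column by column from the right: bit − bit − borrow-in; if negative, add 2 and borrow 1 from the next column):
borrow: 01110000110
        01000011110
-       00111011011
-------------------
        00001000011

Method 2 - Add two's complement:
Two's complement of 00111011011: invert → 11000100100, add 1 → 11000100101
  01000011110
+ 11000100101
-------------
 100001000011  (end carry out of the top bit = 1)
Discarding the end carry: 00001000011
Decimal check:
  01000011110 = 512 + 16 + 8 + 4 + 2 = 542
  00111011011 = 256 + 128 + 64 + 16 + 8 + 2 + 1 = 475
  542 - 475 = 67, and 00001000011 = 64 + 2 + 1 = 67 ✓



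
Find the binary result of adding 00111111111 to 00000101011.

Add column by column from the right: bit + bit + carry-in; write the sum mod 2, carry 1 when the sum is 2 or 3.
carry:  01111111110
        00111111111
+       00000101011
-------------------
       001000101010
(the carry out of the leftmost column, 0, becomes the leading bit)
Decimal check:
  00111111111 = 256 + 128 + 64 + 32 + 16 + 8 + 4 + 2 + 1 = 511
  00000101011 = 32 + 8 + 2 + 1 = 43
  511 + 43 = 554, and 001000101010 = 512 + 32 + 8 + 2 = 554 ✓

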